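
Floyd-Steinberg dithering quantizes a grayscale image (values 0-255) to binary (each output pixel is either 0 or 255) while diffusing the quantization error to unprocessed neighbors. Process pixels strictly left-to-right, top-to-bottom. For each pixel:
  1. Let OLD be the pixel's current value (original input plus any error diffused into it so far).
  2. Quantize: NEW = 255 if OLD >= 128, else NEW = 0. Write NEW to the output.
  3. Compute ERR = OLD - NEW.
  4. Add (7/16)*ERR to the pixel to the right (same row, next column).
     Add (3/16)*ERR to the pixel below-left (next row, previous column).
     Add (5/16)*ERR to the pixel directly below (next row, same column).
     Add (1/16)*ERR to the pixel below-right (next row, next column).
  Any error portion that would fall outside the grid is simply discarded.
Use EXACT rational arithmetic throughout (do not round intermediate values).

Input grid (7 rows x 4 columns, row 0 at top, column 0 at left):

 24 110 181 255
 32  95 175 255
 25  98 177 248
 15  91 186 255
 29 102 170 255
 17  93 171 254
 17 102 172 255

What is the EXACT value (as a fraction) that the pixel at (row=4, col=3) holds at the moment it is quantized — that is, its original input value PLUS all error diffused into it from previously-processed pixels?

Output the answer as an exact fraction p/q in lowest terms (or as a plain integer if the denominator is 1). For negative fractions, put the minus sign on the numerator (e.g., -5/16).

(0,0): OLD=24 → NEW=0, ERR=24
(0,1): OLD=241/2 → NEW=0, ERR=241/2
(0,2): OLD=7479/32 → NEW=255, ERR=-681/32
(0,3): OLD=125793/512 → NEW=255, ERR=-4767/512
(1,0): OLD=1987/32 → NEW=0, ERR=1987/32
(1,1): OLD=40277/256 → NEW=255, ERR=-25003/256
(1,2): OLD=1076473/8192 → NEW=255, ERR=-1012487/8192
(1,3): OLD=25780255/131072 → NEW=255, ERR=-7643105/131072
(2,0): OLD=106871/4096 → NEW=0, ERR=106871/4096
(2,1): OLD=7811981/131072 → NEW=0, ERR=7811981/131072
(2,2): OLD=38643745/262144 → NEW=255, ERR=-28202975/262144
(2,3): OLD=733935933/4194304 → NEW=255, ERR=-335611587/4194304
(3,0): OLD=71992583/2097152 → NEW=0, ERR=71992583/2097152
(3,1): OLD=3560206425/33554432 → NEW=0, ERR=3560206425/33554432
(3,2): OLD=100674719655/536870912 → NEW=255, ERR=-36227362905/536870912
(3,3): OLD=1664290672145/8589934592 → NEW=255, ERR=-526142648815/8589934592
(4,0): OLD=32009282363/536870912 → NEW=0, ERR=32009282363/536870912
(4,1): OLD=647401415729/4294967296 → NEW=255, ERR=-447815244751/4294967296
(4,2): OLD=13530004529681/137438953472 → NEW=0, ERR=13530004529681/137438953472
(4,3): OLD=604095345064647/2199023255552 → NEW=255, ERR=43344414898887/2199023255552
Target (4,3): original=255, with diffused error = 604095345064647/2199023255552

Answer: 604095345064647/2199023255552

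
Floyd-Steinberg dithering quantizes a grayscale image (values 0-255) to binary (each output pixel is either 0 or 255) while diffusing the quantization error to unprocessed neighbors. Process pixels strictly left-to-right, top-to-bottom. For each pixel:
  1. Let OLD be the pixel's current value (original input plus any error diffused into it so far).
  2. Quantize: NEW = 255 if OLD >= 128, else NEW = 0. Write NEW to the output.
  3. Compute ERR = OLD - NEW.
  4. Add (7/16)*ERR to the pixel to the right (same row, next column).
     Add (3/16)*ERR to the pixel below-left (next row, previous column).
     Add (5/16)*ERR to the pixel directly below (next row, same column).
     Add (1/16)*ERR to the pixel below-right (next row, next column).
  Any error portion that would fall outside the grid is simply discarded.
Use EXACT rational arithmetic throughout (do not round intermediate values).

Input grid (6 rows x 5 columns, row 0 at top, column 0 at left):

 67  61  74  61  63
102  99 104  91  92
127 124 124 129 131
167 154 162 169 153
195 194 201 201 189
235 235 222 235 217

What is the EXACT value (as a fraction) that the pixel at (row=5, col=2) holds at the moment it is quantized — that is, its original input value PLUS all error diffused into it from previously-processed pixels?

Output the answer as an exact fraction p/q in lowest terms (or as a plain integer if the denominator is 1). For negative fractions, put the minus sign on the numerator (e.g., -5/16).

(0,0): OLD=67 → NEW=0, ERR=67
(0,1): OLD=1445/16 → NEW=0, ERR=1445/16
(0,2): OLD=29059/256 → NEW=0, ERR=29059/256
(0,3): OLD=453269/4096 → NEW=0, ERR=453269/4096
(0,4): OLD=7301651/65536 → NEW=0, ERR=7301651/65536
(1,0): OLD=35807/256 → NEW=255, ERR=-29473/256
(1,1): OLD=209561/2048 → NEW=0, ERR=209561/2048
(1,2): OLD=13804045/65536 → NEW=255, ERR=-2907635/65536
(1,3): OLD=35168137/262144 → NEW=255, ERR=-31678583/262144
(1,4): OLD=339168123/4194304 → NEW=0, ERR=339168123/4194304
(2,0): OLD=3611299/32768 → NEW=0, ERR=3611299/32768
(2,1): OLD=197843377/1048576 → NEW=255, ERR=-69543503/1048576
(2,2): OLD=1088111699/16777216 → NEW=0, ERR=1088111699/16777216
(2,3): OLD=35433472073/268435456 → NEW=255, ERR=-33017569207/268435456
(2,4): OLD=407612661695/4294967296 → NEW=0, ERR=407612661695/4294967296
(3,0): OLD=3170972403/16777216 → NEW=255, ERR=-1107217677/16777216
(3,1): OLD=16569188215/134217728 → NEW=0, ERR=16569188215/134217728
(3,2): OLD=897946428493/4294967296 → NEW=255, ERR=-197270231987/4294967296
(3,3): OLD=1136586123493/8589934592 → NEW=255, ERR=-1053847197467/8589934592
(3,4): OLD=16670793901273/137438953472 → NEW=0, ERR=16670793901273/137438953472
(4,0): OLD=424178168925/2147483648 → NEW=255, ERR=-123430161315/2147483648
(4,1): OLD=13379367921501/68719476736 → NEW=255, ERR=-4144098646179/68719476736
(4,2): OLD=159402619727635/1099511627776 → NEW=255, ERR=-120972845355245/1099511627776
(4,3): OLD=2364355145303901/17592186044416 → NEW=255, ERR=-2121652296022179/17592186044416
(4,4): OLD=46858233562561035/281474976710656 → NEW=255, ERR=-24917885498656245/281474976710656
(5,0): OLD=226204110778423/1099511627776 → NEW=255, ERR=-54171354304457/1099511627776
(5,1): OLD=1498660784976613/8796093022208 → NEW=255, ERR=-744342935686427/8796093022208
(5,2): OLD=34962969960247693/281474976710656 → NEW=0, ERR=34962969960247693/281474976710656
Target (5,2): original=222, with diffused error = 34962969960247693/281474976710656

Answer: 34962969960247693/281474976710656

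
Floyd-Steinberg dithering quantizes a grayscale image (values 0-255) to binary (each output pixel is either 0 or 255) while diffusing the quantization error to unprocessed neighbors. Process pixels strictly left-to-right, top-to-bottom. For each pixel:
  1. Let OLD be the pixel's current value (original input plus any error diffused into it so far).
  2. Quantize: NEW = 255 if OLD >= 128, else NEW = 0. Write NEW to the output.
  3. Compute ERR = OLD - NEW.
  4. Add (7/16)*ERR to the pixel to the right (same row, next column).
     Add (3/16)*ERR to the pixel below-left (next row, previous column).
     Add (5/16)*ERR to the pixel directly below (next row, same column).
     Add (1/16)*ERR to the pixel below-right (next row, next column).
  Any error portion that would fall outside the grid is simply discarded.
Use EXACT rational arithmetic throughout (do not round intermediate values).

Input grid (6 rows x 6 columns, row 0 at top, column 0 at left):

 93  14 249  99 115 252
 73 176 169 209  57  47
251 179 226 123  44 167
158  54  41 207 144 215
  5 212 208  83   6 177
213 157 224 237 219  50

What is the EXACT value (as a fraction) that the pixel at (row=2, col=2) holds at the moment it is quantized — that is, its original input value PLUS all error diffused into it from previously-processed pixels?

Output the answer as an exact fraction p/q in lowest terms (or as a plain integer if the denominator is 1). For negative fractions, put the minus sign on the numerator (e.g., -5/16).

(0,0): OLD=93 → NEW=0, ERR=93
(0,1): OLD=875/16 → NEW=0, ERR=875/16
(0,2): OLD=69869/256 → NEW=255, ERR=4589/256
(0,3): OLD=437627/4096 → NEW=0, ERR=437627/4096
(0,4): OLD=10600029/65536 → NEW=255, ERR=-6111651/65536
(0,5): OLD=221459595/1048576 → NEW=255, ERR=-45927285/1048576
(1,0): OLD=28753/256 → NEW=0, ERR=28753/256
(1,1): OLD=514871/2048 → NEW=255, ERR=-7369/2048
(1,2): OLD=12876419/65536 → NEW=255, ERR=-3835261/65536
(1,3): OLD=52538887/262144 → NEW=255, ERR=-14307833/262144
(1,4): OLD=41000565/16777216 → NEW=0, ERR=41000565/16777216
(1,5): OLD=7664704931/268435456 → NEW=0, ERR=7664704931/268435456
(2,0): OLD=9352781/32768 → NEW=255, ERR=996941/32768
(2,1): OLD=196328223/1048576 → NEW=255, ERR=-71058657/1048576
(2,2): OLD=2811952413/16777216 → NEW=255, ERR=-1466237667/16777216
Target (2,2): original=226, with diffused error = 2811952413/16777216

Answer: 2811952413/16777216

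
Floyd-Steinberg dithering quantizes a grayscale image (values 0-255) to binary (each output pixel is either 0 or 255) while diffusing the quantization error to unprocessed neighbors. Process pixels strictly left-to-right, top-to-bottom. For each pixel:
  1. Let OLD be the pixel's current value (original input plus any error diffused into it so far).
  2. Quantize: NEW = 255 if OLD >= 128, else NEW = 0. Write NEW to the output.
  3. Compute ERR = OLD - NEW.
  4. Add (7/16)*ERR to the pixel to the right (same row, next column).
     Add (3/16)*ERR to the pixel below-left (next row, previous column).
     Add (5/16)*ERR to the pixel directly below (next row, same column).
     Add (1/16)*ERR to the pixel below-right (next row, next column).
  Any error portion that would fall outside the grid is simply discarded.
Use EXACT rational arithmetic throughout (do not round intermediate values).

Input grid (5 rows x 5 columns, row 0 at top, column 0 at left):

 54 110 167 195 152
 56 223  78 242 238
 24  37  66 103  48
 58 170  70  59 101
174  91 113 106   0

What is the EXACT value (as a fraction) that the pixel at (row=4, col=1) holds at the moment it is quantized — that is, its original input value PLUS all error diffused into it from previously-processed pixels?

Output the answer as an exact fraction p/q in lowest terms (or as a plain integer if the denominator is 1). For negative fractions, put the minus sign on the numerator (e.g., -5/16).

Answer: 3027184255469/34359738368

Derivation:
(0,0): OLD=54 → NEW=0, ERR=54
(0,1): OLD=1069/8 → NEW=255, ERR=-971/8
(0,2): OLD=14579/128 → NEW=0, ERR=14579/128
(0,3): OLD=501413/2048 → NEW=255, ERR=-20827/2048
(0,4): OLD=4834947/32768 → NEW=255, ERR=-3520893/32768
(1,0): OLD=6415/128 → NEW=0, ERR=6415/128
(1,1): OLD=237289/1024 → NEW=255, ERR=-23831/1024
(1,2): OLD=3077533/32768 → NEW=0, ERR=3077533/32768
(1,3): OLD=34980953/131072 → NEW=255, ERR=1557593/131072
(1,4): OLD=438274539/2097152 → NEW=255, ERR=-96499221/2097152
(2,0): OLD=578323/16384 → NEW=0, ERR=578323/16384
(2,1): OLD=34557057/524288 → NEW=0, ERR=34557057/524288
(2,2): OLD=1048239811/8388608 → NEW=0, ERR=1048239811/8388608
(2,3): OLD=21290392217/134217728 → NEW=255, ERR=-12935128423/134217728
(2,4): OLD=-16751459345/2147483648 → NEW=0, ERR=-16751459345/2147483648
(3,0): OLD=682742115/8388608 → NEW=0, ERR=682742115/8388608
(3,1): OLD=16900796967/67108864 → NEW=255, ERR=-211963353/67108864
(3,2): OLD=201256774621/2147483648 → NEW=0, ERR=201256774621/2147483648
(3,3): OLD=327413340725/4294967296 → NEW=0, ERR=327413340725/4294967296
(3,4): OLD=8651121832425/68719476736 → NEW=0, ERR=8651121832425/68719476736
(4,0): OLD=213504871917/1073741824 → NEW=255, ERR=-60299293203/1073741824
(4,1): OLD=3027184255469/34359738368 → NEW=0, ERR=3027184255469/34359738368
Target (4,1): original=91, with diffused error = 3027184255469/34359738368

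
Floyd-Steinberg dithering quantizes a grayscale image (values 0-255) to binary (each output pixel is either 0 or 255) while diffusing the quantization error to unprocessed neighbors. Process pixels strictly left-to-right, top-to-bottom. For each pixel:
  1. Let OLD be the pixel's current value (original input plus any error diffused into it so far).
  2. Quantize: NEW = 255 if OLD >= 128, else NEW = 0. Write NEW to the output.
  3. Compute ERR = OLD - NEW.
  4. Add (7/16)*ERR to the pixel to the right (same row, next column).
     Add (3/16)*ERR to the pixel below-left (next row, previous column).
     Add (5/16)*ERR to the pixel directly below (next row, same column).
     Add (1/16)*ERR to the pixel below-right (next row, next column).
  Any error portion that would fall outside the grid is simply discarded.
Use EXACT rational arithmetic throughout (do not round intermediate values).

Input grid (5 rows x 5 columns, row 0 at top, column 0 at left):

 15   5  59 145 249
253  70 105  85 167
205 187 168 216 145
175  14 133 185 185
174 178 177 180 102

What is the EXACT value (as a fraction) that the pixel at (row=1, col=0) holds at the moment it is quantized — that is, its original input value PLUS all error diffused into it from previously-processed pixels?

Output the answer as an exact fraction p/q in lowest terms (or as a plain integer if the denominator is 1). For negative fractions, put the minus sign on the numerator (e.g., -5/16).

Answer: 66523/256

Derivation:
(0,0): OLD=15 → NEW=0, ERR=15
(0,1): OLD=185/16 → NEW=0, ERR=185/16
(0,2): OLD=16399/256 → NEW=0, ERR=16399/256
(0,3): OLD=708713/4096 → NEW=255, ERR=-335767/4096
(0,4): OLD=13968095/65536 → NEW=255, ERR=-2743585/65536
(1,0): OLD=66523/256 → NEW=255, ERR=1243/256
Target (1,0): original=253, with diffused error = 66523/256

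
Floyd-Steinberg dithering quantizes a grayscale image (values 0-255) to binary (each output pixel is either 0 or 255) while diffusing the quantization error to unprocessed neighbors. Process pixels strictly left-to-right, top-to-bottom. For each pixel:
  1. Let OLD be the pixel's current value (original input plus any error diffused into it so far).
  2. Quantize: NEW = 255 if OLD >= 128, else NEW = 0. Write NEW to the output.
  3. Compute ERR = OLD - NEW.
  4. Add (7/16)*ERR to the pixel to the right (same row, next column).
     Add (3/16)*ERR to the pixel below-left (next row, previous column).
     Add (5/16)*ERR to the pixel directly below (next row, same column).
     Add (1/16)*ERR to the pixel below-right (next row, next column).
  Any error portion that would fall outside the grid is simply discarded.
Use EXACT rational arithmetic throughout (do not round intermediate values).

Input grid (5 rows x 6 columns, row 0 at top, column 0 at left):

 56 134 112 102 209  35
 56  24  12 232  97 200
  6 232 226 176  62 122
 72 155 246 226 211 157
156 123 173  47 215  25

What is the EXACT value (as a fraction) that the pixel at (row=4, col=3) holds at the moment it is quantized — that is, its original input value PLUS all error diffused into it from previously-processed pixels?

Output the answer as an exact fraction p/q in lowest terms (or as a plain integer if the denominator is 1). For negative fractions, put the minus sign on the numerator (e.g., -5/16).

(0,0): OLD=56 → NEW=0, ERR=56
(0,1): OLD=317/2 → NEW=255, ERR=-193/2
(0,2): OLD=2233/32 → NEW=0, ERR=2233/32
(0,3): OLD=67855/512 → NEW=255, ERR=-62705/512
(0,4): OLD=1273193/8192 → NEW=255, ERR=-815767/8192
(0,5): OLD=-1122849/131072 → NEW=0, ERR=-1122849/131072
(1,0): OLD=1773/32 → NEW=0, ERR=1773/32
(1,1): OLD=8875/256 → NEW=0, ERR=8875/256
(1,2): OLD=163671/8192 → NEW=0, ERR=163671/8192
(1,3): OLD=6165587/32768 → NEW=255, ERR=-2190253/32768
(1,4): OLD=57414273/2097152 → NEW=0, ERR=57414273/2097152
(1,5): OLD=6814122039/33554432 → NEW=255, ERR=-1742258121/33554432
(2,0): OLD=122121/4096 → NEW=0, ERR=122121/4096
(2,1): OLD=34483299/131072 → NEW=255, ERR=1059939/131072
(2,2): OLD=472730569/2097152 → NEW=255, ERR=-62043191/2097152
(2,3): OLD=2492269665/16777216 → NEW=255, ERR=-1785920415/16777216
(2,4): OLD=5406659139/536870912 → NEW=0, ERR=5406659139/536870912
(2,5): OLD=961136038405/8589934592 → NEW=0, ERR=961136038405/8589934592
(3,0): OLD=173714121/2097152 → NEW=0, ERR=173714121/2097152
(3,1): OLD=3189063653/16777216 → NEW=255, ERR=-1089126427/16777216
(3,2): OLD=25353710247/134217728 → NEW=255, ERR=-8871810393/134217728
(3,3): OLD=1407504180909/8589934592 → NEW=255, ERR=-782929140051/8589934592
(3,4): OLD=12960332398045/68719476736 → NEW=255, ERR=-4563134169635/68719476736
(3,5): OLD=179818880279379/1099511627776 → NEW=255, ERR=-100556584803501/1099511627776
(4,0): OLD=45557116695/268435456 → NEW=255, ERR=-22893924585/268435456
(4,1): OLD=249897936283/4294967296 → NEW=0, ERR=249897936283/4294967296
(4,2): OLD=21530110582081/137438953472 → NEW=255, ERR=-13516822553279/137438953472
(4,3): OLD=-90361534926331/2199023255552 → NEW=0, ERR=-90361534926331/2199023255552
Target (4,3): original=47, with diffused error = -90361534926331/2199023255552

Answer: -90361534926331/2199023255552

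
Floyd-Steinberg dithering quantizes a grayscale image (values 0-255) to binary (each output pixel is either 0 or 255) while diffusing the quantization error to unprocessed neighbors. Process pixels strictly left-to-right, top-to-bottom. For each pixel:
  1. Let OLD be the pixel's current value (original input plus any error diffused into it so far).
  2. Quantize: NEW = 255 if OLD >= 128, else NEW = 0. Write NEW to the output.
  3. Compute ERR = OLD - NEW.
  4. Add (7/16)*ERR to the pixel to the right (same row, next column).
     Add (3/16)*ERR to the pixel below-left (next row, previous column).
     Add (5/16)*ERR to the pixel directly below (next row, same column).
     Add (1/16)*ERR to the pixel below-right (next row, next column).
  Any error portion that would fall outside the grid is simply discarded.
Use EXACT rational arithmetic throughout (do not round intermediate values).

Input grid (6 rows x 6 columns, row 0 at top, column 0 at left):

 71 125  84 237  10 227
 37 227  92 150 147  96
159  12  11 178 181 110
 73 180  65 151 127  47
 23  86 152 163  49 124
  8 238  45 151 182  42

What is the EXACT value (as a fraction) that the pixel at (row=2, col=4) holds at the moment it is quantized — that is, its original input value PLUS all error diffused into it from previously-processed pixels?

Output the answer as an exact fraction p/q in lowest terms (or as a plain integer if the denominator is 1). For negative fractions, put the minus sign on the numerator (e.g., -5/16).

Answer: 710506717933/4294967296

Derivation:
(0,0): OLD=71 → NEW=0, ERR=71
(0,1): OLD=2497/16 → NEW=255, ERR=-1583/16
(0,2): OLD=10423/256 → NEW=0, ERR=10423/256
(0,3): OLD=1043713/4096 → NEW=255, ERR=-767/4096
(0,4): OLD=649991/65536 → NEW=0, ERR=649991/65536
(0,5): OLD=242576689/1048576 → NEW=255, ERR=-24810191/1048576
(1,0): OLD=10403/256 → NEW=0, ERR=10403/256
(1,1): OLD=462709/2048 → NEW=255, ERR=-59531/2048
(1,2): OLD=5622169/65536 → NEW=0, ERR=5622169/65536
(1,3): OLD=50299621/262144 → NEW=255, ERR=-16547099/262144
(1,4): OLD=1980304335/16777216 → NEW=0, ERR=1980304335/16777216
(1,5): OLD=37813516537/268435456 → NEW=255, ERR=-30637524743/268435456
(2,0): OLD=5447639/32768 → NEW=255, ERR=-2908201/32768
(2,1): OLD=-18127187/1048576 → NEW=0, ERR=-18127187/1048576
(2,2): OLD=278387527/16777216 → NEW=0, ERR=278387527/16777216
(2,3): OLD=25907670223/134217728 → NEW=255, ERR=-8317850417/134217728
(2,4): OLD=710506717933/4294967296 → NEW=255, ERR=-384709942547/4294967296
Target (2,4): original=181, with diffused error = 710506717933/4294967296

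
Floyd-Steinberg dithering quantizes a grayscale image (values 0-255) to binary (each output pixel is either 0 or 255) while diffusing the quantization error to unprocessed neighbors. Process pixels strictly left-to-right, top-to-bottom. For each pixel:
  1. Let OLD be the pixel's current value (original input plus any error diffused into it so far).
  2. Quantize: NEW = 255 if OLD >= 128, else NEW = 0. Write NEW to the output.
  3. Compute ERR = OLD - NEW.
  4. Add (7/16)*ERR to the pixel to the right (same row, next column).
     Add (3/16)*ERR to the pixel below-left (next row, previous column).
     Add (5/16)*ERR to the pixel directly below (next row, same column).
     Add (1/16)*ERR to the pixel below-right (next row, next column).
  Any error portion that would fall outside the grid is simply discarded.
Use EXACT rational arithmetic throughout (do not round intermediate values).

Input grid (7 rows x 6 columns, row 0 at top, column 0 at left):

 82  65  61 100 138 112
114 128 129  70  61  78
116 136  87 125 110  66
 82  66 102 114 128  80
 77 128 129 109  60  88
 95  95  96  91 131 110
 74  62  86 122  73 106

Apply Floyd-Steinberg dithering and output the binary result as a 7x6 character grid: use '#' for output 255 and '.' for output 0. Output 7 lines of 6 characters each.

Answer: ...#.#
##....
.#.##.
..#..#
.#.#..
.#..#.
..#.#.

Derivation:
(0,0): OLD=82 → NEW=0, ERR=82
(0,1): OLD=807/8 → NEW=0, ERR=807/8
(0,2): OLD=13457/128 → NEW=0, ERR=13457/128
(0,3): OLD=298999/2048 → NEW=255, ERR=-223241/2048
(0,4): OLD=2959297/32768 → NEW=0, ERR=2959297/32768
(0,5): OLD=79435335/524288 → NEW=255, ERR=-54258105/524288
(1,0): OLD=20293/128 → NEW=255, ERR=-12347/128
(1,1): OLD=145571/1024 → NEW=255, ERR=-115549/1024
(1,2): OLD=3222815/32768 → NEW=0, ERR=3222815/32768
(1,3): OLD=13430867/131072 → NEW=0, ERR=13430867/131072
(1,4): OLD=904589113/8388608 → NEW=0, ERR=904589113/8388608
(1,5): OLD=13218038207/134217728 → NEW=0, ERR=13218038207/134217728
(2,0): OLD=1060017/16384 → NEW=0, ERR=1060017/16384
(2,1): OLD=74163179/524288 → NEW=255, ERR=-59530261/524288
(2,2): OLD=672931585/8388608 → NEW=0, ERR=672931585/8388608
(2,3): OLD=14662211257/67108864 → NEW=255, ERR=-2450549063/67108864
(2,4): OLD=327689965867/2147483648 → NEW=255, ERR=-219918364373/2147483648
(2,5): OLD=2017332051165/34359738368 → NEW=0, ERR=2017332051165/34359738368
(3,0): OLD=678877793/8388608 → NEW=0, ERR=678877793/8388608
(3,1): OLD=5704808589/67108864 → NEW=0, ERR=5704808589/67108864
(3,2): OLD=80700534487/536870912 → NEW=255, ERR=-56201548073/536870912
(3,3): OLD=1463794370469/34359738368 → NEW=0, ERR=1463794370469/34359738368
(3,4): OLD=33909575327173/274877906944 → NEW=0, ERR=33909575327173/274877906944
(3,5): OLD=641754479585387/4398046511104 → NEW=255, ERR=-479747380746133/4398046511104
(4,0): OLD=126947657935/1073741824 → NEW=0, ERR=126947657935/1073741824
(4,1): OLD=3293728617283/17179869184 → NEW=255, ERR=-1087138024637/17179869184
(4,2): OLD=45026317372249/549755813888 → NEW=0, ERR=45026317372249/549755813888
(4,3): OLD=1536968977400221/8796093022208 → NEW=255, ERR=-706034743262819/8796093022208
(4,4): OLD=6423785225190893/140737488355328 → NEW=0, ERR=6423785225190893/140737488355328
(4,5): OLD=183727001828769371/2251799813685248 → NEW=0, ERR=183727001828769371/2251799813685248
(5,0): OLD=33007799720569/274877906944 → NEW=0, ERR=33007799720569/274877906944
(5,1): OLD=1323872102235273/8796093022208 → NEW=255, ERR=-919131618427767/8796093022208
(5,2): OLD=4002132022247219/70368744177664 → NEW=0, ERR=4002132022247219/70368744177664
(5,3): OLD=235258944818661537/2251799813685248 → NEW=0, ERR=235258944818661537/2251799813685248
(5,4): OLD=906365494055151057/4503599627370496 → NEW=255, ERR=-242052410924325423/4503599627370496
(5,5): OLD=8274799613195597285/72057594037927936 → NEW=0, ERR=8274799613195597285/72057594037927936
(6,0): OLD=12938427238302011/140737488355328 → NEW=0, ERR=12938427238302011/140737488355328
(6,1): OLD=197562835232792735/2251799813685248 → NEW=0, ERR=197562835232792735/2251799813685248
(6,2): OLD=1398059163489620423/9007199254740992 → NEW=255, ERR=-898776646469332537/9007199254740992
(6,3): OLD=15055753749644010859/144115188075855872 → NEW=0, ERR=15055753749644010859/144115188075855872
(6,4): OLD=299693800319783588907/2305843009213693952 → NEW=255, ERR=-288296167029708368853/2305843009213693952
(6,5): OLD=3092673678136507309645/36893488147419103232 → NEW=0, ERR=3092673678136507309645/36893488147419103232
Row 0: ...#.#
Row 1: ##....
Row 2: .#.##.
Row 3: ..#..#
Row 4: .#.#..
Row 5: .#..#.
Row 6: ..#.#.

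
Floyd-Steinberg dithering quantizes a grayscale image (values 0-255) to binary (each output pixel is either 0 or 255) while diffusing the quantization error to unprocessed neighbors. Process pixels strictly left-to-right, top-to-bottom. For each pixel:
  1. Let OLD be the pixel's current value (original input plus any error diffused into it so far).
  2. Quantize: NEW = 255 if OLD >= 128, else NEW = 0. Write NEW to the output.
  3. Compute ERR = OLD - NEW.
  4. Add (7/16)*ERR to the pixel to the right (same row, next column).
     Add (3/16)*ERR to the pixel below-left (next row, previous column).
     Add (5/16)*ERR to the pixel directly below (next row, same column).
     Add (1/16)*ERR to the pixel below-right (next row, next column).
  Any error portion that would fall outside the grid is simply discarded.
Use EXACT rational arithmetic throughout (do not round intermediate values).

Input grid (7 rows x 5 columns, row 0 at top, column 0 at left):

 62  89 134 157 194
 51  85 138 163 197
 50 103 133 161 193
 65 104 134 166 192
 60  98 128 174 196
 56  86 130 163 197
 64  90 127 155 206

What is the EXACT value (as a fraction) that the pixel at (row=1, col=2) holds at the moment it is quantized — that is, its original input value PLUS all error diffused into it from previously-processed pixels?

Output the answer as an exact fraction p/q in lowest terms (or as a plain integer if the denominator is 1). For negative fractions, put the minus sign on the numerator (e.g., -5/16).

(0,0): OLD=62 → NEW=0, ERR=62
(0,1): OLD=929/8 → NEW=0, ERR=929/8
(0,2): OLD=23655/128 → NEW=255, ERR=-8985/128
(0,3): OLD=258641/2048 → NEW=0, ERR=258641/2048
(0,4): OLD=8167479/32768 → NEW=255, ERR=-188361/32768
(1,0): OLD=11795/128 → NEW=0, ERR=11795/128
(1,1): OLD=155973/1024 → NEW=255, ERR=-105147/1024
(1,2): OLD=3344873/32768 → NEW=0, ERR=3344873/32768
Target (1,2): original=138, with diffused error = 3344873/32768

Answer: 3344873/32768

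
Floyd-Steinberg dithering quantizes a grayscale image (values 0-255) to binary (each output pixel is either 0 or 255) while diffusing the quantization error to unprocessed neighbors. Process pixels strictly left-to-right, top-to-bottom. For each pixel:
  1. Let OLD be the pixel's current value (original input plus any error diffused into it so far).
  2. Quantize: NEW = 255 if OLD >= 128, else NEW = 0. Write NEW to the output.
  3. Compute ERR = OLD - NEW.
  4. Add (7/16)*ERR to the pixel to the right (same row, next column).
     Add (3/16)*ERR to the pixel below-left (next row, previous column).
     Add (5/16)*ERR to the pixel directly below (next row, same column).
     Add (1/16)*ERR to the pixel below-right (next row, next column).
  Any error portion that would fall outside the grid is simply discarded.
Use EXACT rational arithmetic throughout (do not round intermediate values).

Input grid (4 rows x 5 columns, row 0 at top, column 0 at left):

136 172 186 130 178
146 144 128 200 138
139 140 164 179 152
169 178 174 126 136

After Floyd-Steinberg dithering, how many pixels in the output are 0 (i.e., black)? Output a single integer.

(0,0): OLD=136 → NEW=255, ERR=-119
(0,1): OLD=1919/16 → NEW=0, ERR=1919/16
(0,2): OLD=61049/256 → NEW=255, ERR=-4231/256
(0,3): OLD=502863/4096 → NEW=0, ERR=502863/4096
(0,4): OLD=15185449/65536 → NEW=255, ERR=-1526231/65536
(1,0): OLD=33613/256 → NEW=255, ERR=-31667/256
(1,1): OLD=239259/2048 → NEW=0, ERR=239259/2048
(1,2): OLD=13399607/65536 → NEW=255, ERR=-3312073/65536
(1,3): OLD=55274475/262144 → NEW=255, ERR=-11572245/262144
(1,4): OLD=499466849/4194304 → NEW=0, ERR=499466849/4194304
(2,0): OLD=4005849/32768 → NEW=0, ERR=4005849/32768
(2,1): OLD=223120995/1048576 → NEW=255, ERR=-44265885/1048576
(2,2): OLD=2160270057/16777216 → NEW=255, ERR=-2117920023/16777216
(2,3): OLD=34667099563/268435456 → NEW=255, ERR=-33783941717/268435456
(2,4): OLD=564326849773/4294967296 → NEW=255, ERR=-530889810707/4294967296
(3,0): OLD=3343487689/16777216 → NEW=255, ERR=-934702391/16777216
(3,1): OLD=16697279125/134217728 → NEW=0, ERR=16697279125/134217728
(3,2): OLD=698968723703/4294967296 → NEW=255, ERR=-396247936777/4294967296
(3,3): OLD=130918276991/8589934592 → NEW=0, ERR=130918276991/8589934592
(3,4): OLD=13218141369115/137438953472 → NEW=0, ERR=13218141369115/137438953472
Output grid:
  Row 0: #.#.#  (2 black, running=2)
  Row 1: #.##.  (2 black, running=4)
  Row 2: .####  (1 black, running=5)
  Row 3: #.#..  (3 black, running=8)

Answer: 8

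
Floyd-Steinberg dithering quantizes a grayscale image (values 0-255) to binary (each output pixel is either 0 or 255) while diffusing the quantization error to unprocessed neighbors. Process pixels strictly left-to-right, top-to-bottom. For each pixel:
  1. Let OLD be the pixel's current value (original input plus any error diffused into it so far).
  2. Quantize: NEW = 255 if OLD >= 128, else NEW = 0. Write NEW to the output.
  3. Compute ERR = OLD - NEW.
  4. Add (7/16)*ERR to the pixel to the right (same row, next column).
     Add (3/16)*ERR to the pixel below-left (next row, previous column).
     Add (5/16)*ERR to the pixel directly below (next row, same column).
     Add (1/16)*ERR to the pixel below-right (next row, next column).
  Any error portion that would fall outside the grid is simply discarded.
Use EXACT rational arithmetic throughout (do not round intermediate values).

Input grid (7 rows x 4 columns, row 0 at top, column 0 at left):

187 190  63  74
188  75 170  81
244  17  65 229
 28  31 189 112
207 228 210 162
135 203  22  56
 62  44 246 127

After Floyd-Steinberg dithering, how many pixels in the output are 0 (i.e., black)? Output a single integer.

Answer: 14

Derivation:
(0,0): OLD=187 → NEW=255, ERR=-68
(0,1): OLD=641/4 → NEW=255, ERR=-379/4
(0,2): OLD=1379/64 → NEW=0, ERR=1379/64
(0,3): OLD=85429/1024 → NEW=0, ERR=85429/1024
(1,0): OLD=9535/64 → NEW=255, ERR=-6785/64
(1,1): OLD=-615/512 → NEW=0, ERR=-615/512
(1,2): OLD=3046253/16384 → NEW=255, ERR=-1131667/16384
(1,3): OLD=20499339/262144 → NEW=0, ERR=20499339/262144
(2,0): OLD=1725603/8192 → NEW=255, ERR=-363357/8192
(2,1): OLD=-5860911/262144 → NEW=0, ERR=-5860911/262144
(2,2): OLD=25281645/524288 → NEW=0, ERR=25281645/524288
(2,3): OLD=2266742793/8388608 → NEW=255, ERR=127647753/8388608
(3,0): OLD=41720659/4194304 → NEW=0, ERR=41720659/4194304
(3,1): OLD=2324267213/67108864 → NEW=0, ERR=2324267213/67108864
(3,2): OLD=236950480883/1073741824 → NEW=255, ERR=-36853684237/1073741824
(3,3): OLD=1799640929829/17179869184 → NEW=0, ERR=1799640929829/17179869184
(4,0): OLD=232575011927/1073741824 → NEW=255, ERR=-41229153193/1073741824
(4,1): OLD=1857233457317/8589934592 → NEW=255, ERR=-333199863643/8589934592
(4,2): OLD=56105202824293/274877906944 → NEW=255, ERR=-13988663446427/274877906944
(4,3): OLD=749099621895507/4398046511104 → NEW=255, ERR=-372402238436013/4398046511104
(5,0): OLD=15905493000071/137438953472 → NEW=0, ERR=15905493000071/137438953472
(5,1): OLD=1009647712015537/4398046511104 → NEW=255, ERR=-111854148315983/4398046511104
(5,2): OLD=-51305149609709/2199023255552 → NEW=0, ERR=-51305149609709/2199023255552
(5,3): OLD=1136547772090361/70368744177664 → NEW=0, ERR=1136547772090361/70368744177664
(6,0): OLD=6572178574078579/70368744177664 → NEW=0, ERR=6572178574078579/70368744177664
(6,1): OLD=89814832107851157/1125899906842624 → NEW=0, ERR=89814832107851157/1125899906842624
(6,2): OLD=4954824306178116803/18014398509481984 → NEW=255, ERR=361152686260210883/18014398509481984
(6,3): OLD=40167815937761793621/288230376151711744 → NEW=255, ERR=-33330929980924701099/288230376151711744
Output grid:
  Row 0: ##..  (2 black, running=2)
  Row 1: #.#.  (2 black, running=4)
  Row 2: #..#  (2 black, running=6)
  Row 3: ..#.  (3 black, running=9)
  Row 4: ####  (0 black, running=9)
  Row 5: .#..  (3 black, running=12)
  Row 6: ..##  (2 black, running=14)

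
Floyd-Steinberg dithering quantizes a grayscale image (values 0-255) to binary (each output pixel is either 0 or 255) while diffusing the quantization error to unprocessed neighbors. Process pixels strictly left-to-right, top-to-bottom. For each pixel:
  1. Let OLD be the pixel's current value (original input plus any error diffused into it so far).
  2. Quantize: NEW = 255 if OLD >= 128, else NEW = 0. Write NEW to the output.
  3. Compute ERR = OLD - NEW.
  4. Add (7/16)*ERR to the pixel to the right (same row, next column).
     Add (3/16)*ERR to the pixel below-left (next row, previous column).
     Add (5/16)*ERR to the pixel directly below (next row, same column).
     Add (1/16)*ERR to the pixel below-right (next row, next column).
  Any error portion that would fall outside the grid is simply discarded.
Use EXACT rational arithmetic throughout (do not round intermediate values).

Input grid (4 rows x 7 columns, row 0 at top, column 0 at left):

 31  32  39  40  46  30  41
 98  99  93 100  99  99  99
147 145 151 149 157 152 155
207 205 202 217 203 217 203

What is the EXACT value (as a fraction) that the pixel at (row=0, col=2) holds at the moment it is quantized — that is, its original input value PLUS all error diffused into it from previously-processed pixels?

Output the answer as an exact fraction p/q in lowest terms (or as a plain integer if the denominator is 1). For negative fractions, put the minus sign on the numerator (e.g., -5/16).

Answer: 15087/256

Derivation:
(0,0): OLD=31 → NEW=0, ERR=31
(0,1): OLD=729/16 → NEW=0, ERR=729/16
(0,2): OLD=15087/256 → NEW=0, ERR=15087/256
Target (0,2): original=39, with diffused error = 15087/256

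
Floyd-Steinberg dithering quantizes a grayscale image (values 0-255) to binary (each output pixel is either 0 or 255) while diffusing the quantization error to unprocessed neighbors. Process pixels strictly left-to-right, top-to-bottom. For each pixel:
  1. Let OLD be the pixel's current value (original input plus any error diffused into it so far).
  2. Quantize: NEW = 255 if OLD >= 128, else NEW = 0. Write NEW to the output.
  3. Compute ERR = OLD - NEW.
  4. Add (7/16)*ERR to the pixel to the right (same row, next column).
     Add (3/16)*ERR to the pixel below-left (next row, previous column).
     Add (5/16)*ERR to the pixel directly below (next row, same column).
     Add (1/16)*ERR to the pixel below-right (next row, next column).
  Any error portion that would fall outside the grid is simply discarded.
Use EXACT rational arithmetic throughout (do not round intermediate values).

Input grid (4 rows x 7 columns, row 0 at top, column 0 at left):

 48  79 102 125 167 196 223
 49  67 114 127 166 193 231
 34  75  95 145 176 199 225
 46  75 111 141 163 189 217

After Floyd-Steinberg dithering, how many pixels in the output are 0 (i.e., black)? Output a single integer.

(0,0): OLD=48 → NEW=0, ERR=48
(0,1): OLD=100 → NEW=0, ERR=100
(0,2): OLD=583/4 → NEW=255, ERR=-437/4
(0,3): OLD=4941/64 → NEW=0, ERR=4941/64
(0,4): OLD=205595/1024 → NEW=255, ERR=-55525/1024
(0,5): OLD=2822589/16384 → NEW=255, ERR=-1355331/16384
(0,6): OLD=48970795/262144 → NEW=255, ERR=-17875925/262144
(1,0): OLD=331/4 → NEW=0, ERR=331/4
(1,1): OLD=3743/32 → NEW=0, ERR=3743/32
(1,2): OLD=155401/1024 → NEW=255, ERR=-105719/1024
(1,3): OLD=45549/512 → NEW=0, ERR=45549/512
(1,4): OLD=46475783/262144 → NEW=255, ERR=-20370937/262144
(1,5): OLD=245317729/2097152 → NEW=0, ERR=245317729/2097152
(1,6): OLD=8579778527/33554432 → NEW=255, ERR=23398367/33554432
(2,0): OLD=41877/512 → NEW=0, ERR=41877/512
(2,1): OLD=2181537/16384 → NEW=255, ERR=-1996383/16384
(2,2): OLD=8760599/262144 → NEW=0, ERR=8760599/262144
(2,3): OLD=348963419/2097152 → NEW=255, ERR=-185810341/2097152
(2,4): OLD=589074007/4194304 → NEW=255, ERR=-480473513/4194304
(2,5): OLD=97018928245/536870912 → NEW=255, ERR=-39883154315/536870912
(2,6): OLD=1718226410979/8589934592 → NEW=255, ERR=-472206909981/8589934592
(3,0): OLD=12769795/262144 → NEW=0, ERR=12769795/262144
(3,1): OLD=145986773/2097152 → NEW=0, ERR=145986773/2097152
(3,2): OLD=1070976319/8388608 → NEW=0, ERR=1070976319/8388608
(3,3): OLD=20102825151/134217728 → NEW=255, ERR=-14122695489/134217728
(3,4): OLD=530003906243/8589934592 → NEW=0, ERR=530003906243/8589934592
(3,5): OLD=12047353360071/68719476736 → NEW=255, ERR=-5476113207609/68719476736
(3,6): OLD=176267910622569/1099511627776 → NEW=255, ERR=-104107554460311/1099511627776
Output grid:
  Row 0: ..#.###  (3 black, running=3)
  Row 1: ..#.#.#  (4 black, running=7)
  Row 2: .#.####  (2 black, running=9)
  Row 3: ...#.##  (4 black, running=13)

Answer: 13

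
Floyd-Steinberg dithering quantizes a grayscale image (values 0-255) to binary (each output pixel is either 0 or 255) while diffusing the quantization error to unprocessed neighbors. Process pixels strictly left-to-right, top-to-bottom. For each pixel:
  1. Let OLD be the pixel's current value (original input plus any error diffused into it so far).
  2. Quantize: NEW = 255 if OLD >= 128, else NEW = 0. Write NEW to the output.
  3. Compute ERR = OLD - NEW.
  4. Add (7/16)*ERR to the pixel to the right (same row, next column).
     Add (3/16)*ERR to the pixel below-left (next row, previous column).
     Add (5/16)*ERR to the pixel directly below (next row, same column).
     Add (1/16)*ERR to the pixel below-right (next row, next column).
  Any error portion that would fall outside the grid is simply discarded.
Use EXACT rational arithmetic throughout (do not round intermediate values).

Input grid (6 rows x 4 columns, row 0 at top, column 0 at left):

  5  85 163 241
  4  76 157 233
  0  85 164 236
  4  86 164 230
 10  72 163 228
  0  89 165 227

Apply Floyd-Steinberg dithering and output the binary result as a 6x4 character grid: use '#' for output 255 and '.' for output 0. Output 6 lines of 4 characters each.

Answer: ..##
..##
..##
..##
..##
.#.#

Derivation:
(0,0): OLD=5 → NEW=0, ERR=5
(0,1): OLD=1395/16 → NEW=0, ERR=1395/16
(0,2): OLD=51493/256 → NEW=255, ERR=-13787/256
(0,3): OLD=890627/4096 → NEW=255, ERR=-153853/4096
(1,0): OLD=5609/256 → NEW=0, ERR=5609/256
(1,1): OLD=211039/2048 → NEW=0, ERR=211039/2048
(1,2): OLD=12036299/65536 → NEW=255, ERR=-4675381/65536
(1,3): OLD=195752829/1048576 → NEW=255, ERR=-71634051/1048576
(2,0): OLD=857477/32768 → NEW=0, ERR=857477/32768
(2,1): OLD=122309639/1048576 → NEW=0, ERR=122309639/1048576
(2,2): OLD=390843779/2097152 → NEW=255, ERR=-143929981/2097152
(2,3): OLD=6045383383/33554432 → NEW=255, ERR=-2510996777/33554432
(3,0): OLD=571234101/16777216 → NEW=0, ERR=571234101/16777216
(3,1): OLD=33853567723/268435456 → NEW=0, ERR=33853567723/268435456
(3,2): OLD=820281767701/4294967296 → NEW=255, ERR=-274934892779/4294967296
(3,3): OLD=11979128861459/68719476736 → NEW=255, ERR=-5544337706221/68719476736
(4,0): OLD=190209104209/4294967296 → NEW=0, ERR=190209104209/4294967296
(4,1): OLD=4154491361907/34359738368 → NEW=0, ERR=4154491361907/34359738368
(4,2): OLD=207421983190291/1099511627776 → NEW=255, ERR=-72953481892589/1099511627776
(4,3): OLD=2986413695829621/17592186044416 → NEW=255, ERR=-1499593745496459/17592186044416
(5,0): OLD=20071838254081/549755813888 → NEW=0, ERR=20071838254081/549755813888
(5,1): OLD=2341261996415015/17592186044416 → NEW=255, ERR=-2144745444911065/17592186044416
(5,2): OLD=725693526008771/8796093022208 → NEW=0, ERR=725693526008771/8796093022208
(5,3): OLD=65389304639677987/281474976710656 → NEW=255, ERR=-6386814421539293/281474976710656
Row 0: ..##
Row 1: ..##
Row 2: ..##
Row 3: ..##
Row 4: ..##
Row 5: .#.#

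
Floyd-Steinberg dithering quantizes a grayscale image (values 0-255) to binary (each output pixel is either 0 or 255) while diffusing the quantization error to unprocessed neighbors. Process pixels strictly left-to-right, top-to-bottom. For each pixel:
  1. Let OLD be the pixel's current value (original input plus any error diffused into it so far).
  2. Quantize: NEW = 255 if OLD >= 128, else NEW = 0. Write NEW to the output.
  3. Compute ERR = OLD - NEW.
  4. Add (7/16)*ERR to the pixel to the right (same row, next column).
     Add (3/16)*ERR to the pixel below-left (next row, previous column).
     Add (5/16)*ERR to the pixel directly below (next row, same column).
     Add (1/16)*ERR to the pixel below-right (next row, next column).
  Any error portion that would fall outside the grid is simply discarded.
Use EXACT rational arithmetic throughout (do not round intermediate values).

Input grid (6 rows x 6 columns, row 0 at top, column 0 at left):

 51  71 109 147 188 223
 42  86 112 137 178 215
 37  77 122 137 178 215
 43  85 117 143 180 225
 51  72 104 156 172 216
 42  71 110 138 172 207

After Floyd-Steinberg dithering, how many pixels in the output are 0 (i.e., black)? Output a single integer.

Answer: 18

Derivation:
(0,0): OLD=51 → NEW=0, ERR=51
(0,1): OLD=1493/16 → NEW=0, ERR=1493/16
(0,2): OLD=38355/256 → NEW=255, ERR=-26925/256
(0,3): OLD=413637/4096 → NEW=0, ERR=413637/4096
(0,4): OLD=15216227/65536 → NEW=255, ERR=-1495453/65536
(0,5): OLD=223364277/1048576 → NEW=255, ERR=-44022603/1048576
(1,0): OLD=19311/256 → NEW=0, ERR=19311/256
(1,1): OLD=269577/2048 → NEW=255, ERR=-252663/2048
(1,2): OLD=3271869/65536 → NEW=0, ERR=3271869/65536
(1,3): OLD=47067449/262144 → NEW=255, ERR=-19779271/262144
(1,4): OLD=2286711883/16777216 → NEW=255, ERR=-1991478197/16777216
(1,5): OLD=39868631453/268435456 → NEW=255, ERR=-28582409827/268435456
(2,0): OLD=1226867/32768 → NEW=0, ERR=1226867/32768
(2,1): OLD=72249633/1048576 → NEW=0, ERR=72249633/1048576
(2,2): OLD=2447602595/16777216 → NEW=255, ERR=-1830587485/16777216
(2,3): OLD=6247671115/134217728 → NEW=0, ERR=6247671115/134217728
(2,4): OLD=586652115553/4294967296 → NEW=255, ERR=-508564544927/4294967296
(2,5): OLD=8418324479159/68719476736 → NEW=0, ERR=8418324479159/68719476736
(3,0): OLD=1134467907/16777216 → NEW=0, ERR=1134467907/16777216
(3,1): OLD=15837326599/134217728 → NEW=0, ERR=15837326599/134217728
(3,2): OLD=158442169989/1073741824 → NEW=255, ERR=-115361995131/1073741824
(3,3): OLD=5602052657039/68719476736 → NEW=0, ERR=5602052657039/68719476736
(3,4): OLD=112447539526575/549755813888 → NEW=255, ERR=-27740193014865/549755813888
(3,5): OLD=2056576296308449/8796093022208 → NEW=255, ERR=-186427424354591/8796093022208
(4,0): OLD=202412362125/2147483648 → NEW=0, ERR=202412362125/2147483648
(4,1): OLD=4610813746601/34359738368 → NEW=255, ERR=-4150919537239/34359738368
(4,2): OLD=44235366515243/1099511627776 → NEW=0, ERR=44235366515243/1099511627776
(4,3): OLD=3217620959995383/17592186044416 → NEW=255, ERR=-1268386481330697/17592186044416
(4,4): OLD=35412120676613991/281474976710656 → NEW=0, ERR=35412120676613991/281474976710656
(4,5): OLD=1176630997527979633/4503599627370496 → NEW=255, ERR=28213092548503153/4503599627370496
(5,0): OLD=26829974541579/549755813888 → NEW=0, ERR=26829974541579/549755813888
(5,1): OLD=1196858955731131/17592186044416 → NEW=0, ERR=1196858955731131/17592186044416
(5,2): OLD=18474329601225529/140737488355328 → NEW=255, ERR=-17413729929383111/140737488355328
(5,3): OLD=393794226917053315/4503599627370496 → NEW=0, ERR=393794226917053315/4503599627370496
(5,4): OLD=2217920969437118563/9007199254740992 → NEW=255, ERR=-78914840521834397/9007199254740992
(5,5): OLD=30694758835186003967/144115188075855872 → NEW=255, ERR=-6054614124157243393/144115188075855872
Output grid:
  Row 0: ..#.##  (3 black, running=3)
  Row 1: .#.###  (2 black, running=5)
  Row 2: ..#.#.  (4 black, running=9)
  Row 3: ..#.##  (3 black, running=12)
  Row 4: .#.#.#  (3 black, running=15)
  Row 5: ..#.##  (3 black, running=18)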